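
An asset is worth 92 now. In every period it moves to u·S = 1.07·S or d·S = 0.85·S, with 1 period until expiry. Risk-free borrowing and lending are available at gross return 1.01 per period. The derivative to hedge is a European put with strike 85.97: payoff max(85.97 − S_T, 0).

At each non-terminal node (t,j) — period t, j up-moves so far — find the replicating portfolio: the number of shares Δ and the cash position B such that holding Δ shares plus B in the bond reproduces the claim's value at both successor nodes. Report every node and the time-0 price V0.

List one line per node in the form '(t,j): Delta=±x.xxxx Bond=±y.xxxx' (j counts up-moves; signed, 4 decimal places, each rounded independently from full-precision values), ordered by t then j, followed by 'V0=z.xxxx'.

The replicating-portfolio and risk-neutral prices coincide; use p* = (1.01−0.85)/(1.07−0.85) = 0.7273 for the latter.
At expiry t=1: V(1,0)=7.7700, V(1,1)=0.0000
  t=0,j=0: stock 92.0000 → up 98.4400 (V=0.0000), down 78.2000 (V=7.7700). Price 2.0981; hedge Δ=-0.3839, bond B=37.4163.
Self-financing check: at every node Δ·S+B equals the discounted successor values.

(0,0): Delta=-0.3839 Bond=37.4163
V0=2.0981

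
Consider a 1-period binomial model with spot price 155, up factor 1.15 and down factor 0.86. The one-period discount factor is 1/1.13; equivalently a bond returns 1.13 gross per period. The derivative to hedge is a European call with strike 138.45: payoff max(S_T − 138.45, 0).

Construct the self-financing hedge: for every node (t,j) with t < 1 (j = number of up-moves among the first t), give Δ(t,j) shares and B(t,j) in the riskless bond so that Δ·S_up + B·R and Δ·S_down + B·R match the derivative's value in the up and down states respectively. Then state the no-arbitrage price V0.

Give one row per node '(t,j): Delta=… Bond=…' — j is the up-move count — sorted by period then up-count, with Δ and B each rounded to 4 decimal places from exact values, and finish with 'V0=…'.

(0,0): Delta=0.8854 Bond=-104.4492
V0=32.7922

The replicating-portfolio and risk-neutral prices coincide; use p* = (1.13−0.86)/(1.15−0.86) = 0.9310 for the latter.
At expiry t=1: V(1,0)=0.0000, V(1,1)=39.8000
(0,0): S=155.0000. Δ = (V_up−V_dn)/(S_up−S_dn) = (39.8000−0.0000)/(178.2500−133.3000) = 0.8854. V = [p*·39.8000 + (1−p*)·0.0000]/1.13 = 32.7922. B = V − Δ·S = -104.4492.
Self-financing check: at every node Δ·S+B equals the discounted successor values.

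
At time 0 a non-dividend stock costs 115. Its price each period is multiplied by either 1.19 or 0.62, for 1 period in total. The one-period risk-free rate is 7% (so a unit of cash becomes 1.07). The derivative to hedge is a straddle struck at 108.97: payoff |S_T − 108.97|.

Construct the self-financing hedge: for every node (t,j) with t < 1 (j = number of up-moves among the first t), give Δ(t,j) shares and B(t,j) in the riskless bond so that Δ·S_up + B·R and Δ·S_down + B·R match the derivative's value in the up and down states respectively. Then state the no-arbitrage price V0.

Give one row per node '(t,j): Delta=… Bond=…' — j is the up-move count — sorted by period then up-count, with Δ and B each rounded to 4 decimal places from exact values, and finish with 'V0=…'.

Under the risk-neutral measure, an up-move has probability p* = (R−d)/(u−d) = 0.7895 and values discount at R = 1.07.
Payoff layer (t=1): V(1,0)=37.6700, V(1,1)=27.8800
(0,0): S=115.0000. Δ = (V_up−V_dn)/(S_up−S_dn) = (27.8800−37.6700)/(136.8500−71.3000) = -0.1494. V = [p*·27.8800 + (1−p*)·37.6700]/1.07 = 27.9823. B = V − Δ·S = 45.1577.
Root portfolio cost Δ·115+B reproduces V0=27.9823.

(0,0): Delta=-0.1494 Bond=45.1577
V0=27.9823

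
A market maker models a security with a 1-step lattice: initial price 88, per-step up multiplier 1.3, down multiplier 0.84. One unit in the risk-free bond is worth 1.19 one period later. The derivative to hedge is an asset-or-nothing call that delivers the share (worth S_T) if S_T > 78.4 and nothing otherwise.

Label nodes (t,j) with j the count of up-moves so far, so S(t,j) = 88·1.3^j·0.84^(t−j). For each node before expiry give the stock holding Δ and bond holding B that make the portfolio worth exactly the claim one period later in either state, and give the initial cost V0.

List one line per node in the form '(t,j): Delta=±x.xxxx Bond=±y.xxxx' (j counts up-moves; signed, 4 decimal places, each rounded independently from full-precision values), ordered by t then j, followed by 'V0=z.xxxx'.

(0,0): Delta=2.8261 Bond=-175.5499
V0=73.1458

The replicating-portfolio and risk-neutral prices coincide; use p* = (1.19−0.84)/(1.3−0.84) = 0.7609 for the latter.
Terminal payoffs: V(1,0)=0.0000, V(1,1)=114.4000
Node (0,0) S=88.0000: V=(p*·114.4000+(1−p*)·0.0000)/1.19=73.1458; Δ=(114.4000−0.0000)/(114.4000−73.9200)=2.8261; B=V−Δ·S=-175.5499
Self-financing check: at every node Δ·S+B equals the discounted successor values.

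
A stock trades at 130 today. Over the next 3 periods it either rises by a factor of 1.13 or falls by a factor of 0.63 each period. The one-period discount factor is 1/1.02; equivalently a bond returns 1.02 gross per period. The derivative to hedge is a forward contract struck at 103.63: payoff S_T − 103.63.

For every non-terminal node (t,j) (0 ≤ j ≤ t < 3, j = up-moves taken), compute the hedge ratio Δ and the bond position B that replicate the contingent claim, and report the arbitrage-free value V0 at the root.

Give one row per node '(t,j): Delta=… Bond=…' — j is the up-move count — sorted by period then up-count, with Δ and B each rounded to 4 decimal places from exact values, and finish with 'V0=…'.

Since d<R<u, set p* = (R−d)/(u−d) = 0.7800; price each node as the discounted p*-expectation of its children.
At expiry t=3: V(3,0)=-71.1239, V(3,1)=-45.3254, V(3,2)=0.9481, V(3,3)=83.9466
  t=2,j=0: stock 51.5970 → up 58.3046 (V=-45.3254), down 32.5061 (V=-71.1239). Price -50.0010; hedge Δ=1.0000, bond B=-101.5980.
  t=2,j=1: stock 92.5470 → up 104.5781 (V=0.9481), down 58.3046 (V=-45.3254). Price -9.0510; hedge Δ=1.0000, bond B=-101.5980.
  t=2,j=2: stock 165.9970 → up 187.5766 (V=83.9466), down 104.5781 (V=0.9481). Price 64.3990; hedge Δ=1.0000, bond B=-101.5980.
  t=1,j=0: stock 81.9000 → up 92.5470 (V=-9.0510), down 51.5970 (V=-50.0010). Price -17.7059; hedge Δ=1.0000, bond B=-99.6059.
  t=1,j=1: stock 146.9000 → up 165.9970 (V=64.3990), down 92.5470 (V=-9.0510). Price 47.2941; hedge Δ=1.0000, bond B=-99.6059.
  t=0,j=0: stock 130.0000 → up 146.9000 (V=47.2941), down 81.9000 (V=-17.7059). Price 32.3471; hedge Δ=1.0000, bond B=-97.6529.
Root portfolio cost Δ·130+B reproduces V0=32.3471.

(0,0): Delta=1.0000 Bond=-97.6529
(1,0): Delta=1.0000 Bond=-99.6059
(1,1): Delta=1.0000 Bond=-99.6059
(2,0): Delta=1.0000 Bond=-101.5980
(2,1): Delta=1.0000 Bond=-101.5980
(2,2): Delta=1.0000 Bond=-101.5980
V0=32.3471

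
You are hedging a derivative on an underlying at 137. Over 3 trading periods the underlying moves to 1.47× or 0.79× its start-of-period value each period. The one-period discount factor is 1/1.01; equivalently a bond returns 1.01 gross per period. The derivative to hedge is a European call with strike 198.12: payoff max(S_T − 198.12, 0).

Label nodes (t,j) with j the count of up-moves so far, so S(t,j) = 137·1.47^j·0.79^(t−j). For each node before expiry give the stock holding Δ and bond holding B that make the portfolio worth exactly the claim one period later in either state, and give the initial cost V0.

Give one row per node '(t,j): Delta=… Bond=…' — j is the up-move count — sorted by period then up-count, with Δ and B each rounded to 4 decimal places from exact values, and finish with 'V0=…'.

(0,0): Delta=0.3864 Bond=-37.7747
(1,0): Delta=0.1556 Bond=-13.1740
(1,1): Delta=0.6457 Bond=-90.3802
(2,0): Delta=0.0000 Bond=0.0000
(2,1): Delta=0.3305 Bond=-41.1267
(2,2): Delta=1.0000 Bond=-196.1584
V0=15.1635

No-arbitrage ⇒ martingale measure with p* = (R−d)/(u−d) = 0.3235.
At expiry t=3: V(3,0)=0.0000, V(3,1)=0.0000, V(3,2)=35.7542, V(3,3)=237.0637
  t=2,j=0: stock 85.5017 → up 125.6875 (V=0.0000), down 67.5463 (V=0.0000). Price 0.0000; hedge Δ=0.0000, bond B=0.0000.
  t=2,j=1: stock 159.0981 → up 233.8742 (V=35.7542), down 125.6875 (V=0.0000). Price 11.4530; hedge Δ=0.3305, bond B=-41.1267.
  t=2,j=2: stock 296.0433 → up 435.1837 (V=237.0637), down 233.8742 (V=35.7542). Price 99.8849; hedge Δ=1.0000, bond B=-196.1584.
  t=1,j=0: stock 108.2300 → up 159.0981 (V=11.4530), down 85.5017 (V=0.0000). Price 3.6687; hedge Δ=0.1556, bond B=-13.1740.
  t=1,j=1: stock 201.3900 → up 296.0433 (V=99.8849), down 159.0981 (V=11.4530). Price 39.6667; hedge Δ=0.6457, bond B=-90.3802.
  t=0,j=0: stock 137.0000 → up 201.3900 (V=39.6667), down 108.2300 (V=3.6687). Price 15.1635; hedge Δ=0.3864, bond B=-37.7747.
Each (Δ,B) replicates both successor values, so the strategy is self-financing and V0 is arbitrage-free.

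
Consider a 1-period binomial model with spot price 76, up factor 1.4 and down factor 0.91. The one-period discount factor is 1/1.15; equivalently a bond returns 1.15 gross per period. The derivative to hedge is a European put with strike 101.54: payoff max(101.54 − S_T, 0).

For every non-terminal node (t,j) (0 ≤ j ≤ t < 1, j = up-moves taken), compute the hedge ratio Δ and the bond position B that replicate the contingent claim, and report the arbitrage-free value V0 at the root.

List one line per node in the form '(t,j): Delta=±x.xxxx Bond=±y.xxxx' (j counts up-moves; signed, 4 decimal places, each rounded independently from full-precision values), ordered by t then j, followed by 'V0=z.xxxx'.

(0,0): Delta=-0.8695 Bond=80.4472
V0=14.3656

Since d<R<u, set p* = (R−d)/(u−d) = 0.4898; price each node as the discounted p*-expectation of its children.
Payoff layer (t=1): V(1,0)=32.3800, V(1,1)=0.0000
Node (0,0) S=76.0000: V=(p*·0.0000+(1−p*)·32.3800)/1.15=14.3656; Δ=(0.0000−32.3800)/(106.4000−69.1600)=-0.8695; B=V−Δ·S=80.4472
The time-0 hedge costs 14.3656, which is the no-arbitrage price.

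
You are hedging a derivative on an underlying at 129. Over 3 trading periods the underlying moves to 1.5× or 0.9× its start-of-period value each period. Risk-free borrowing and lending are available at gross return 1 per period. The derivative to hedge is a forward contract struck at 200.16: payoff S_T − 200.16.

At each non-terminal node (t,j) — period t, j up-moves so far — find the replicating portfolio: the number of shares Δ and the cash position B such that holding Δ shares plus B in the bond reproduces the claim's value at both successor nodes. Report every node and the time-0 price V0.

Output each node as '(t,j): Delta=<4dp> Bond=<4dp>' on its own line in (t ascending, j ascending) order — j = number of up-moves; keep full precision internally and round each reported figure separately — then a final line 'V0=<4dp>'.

(0,0): Delta=1.0000 Bond=-200.1600
(1,0): Delta=1.0000 Bond=-200.1600
(1,1): Delta=1.0000 Bond=-200.1600
(2,0): Delta=1.0000 Bond=-200.1600
(2,1): Delta=1.0000 Bond=-200.1600
(2,2): Delta=1.0000 Bond=-200.1600
V0=-71.1600

Risk-neutral probability p* = (R−d)/(u−d) = (1−0.9)/(1.5−0.9) = 0.1667.
Terminal payoffs: V(3,0)=-106.1190, V(3,1)=-43.4250, V(3,2)=61.0650, V(3,3)=235.2150
  t=2,j=0: stock 104.4900 → up 156.7350 (V=-43.4250), down 94.0410 (V=-106.1190). Price -95.6700; hedge Δ=1.0000, bond B=-200.1600.
  t=2,j=1: stock 174.1500 → up 261.2250 (V=61.0650), down 156.7350 (V=-43.4250). Price -26.0100; hedge Δ=1.0000, bond B=-200.1600.
  t=2,j=2: stock 290.2500 → up 435.3750 (V=235.2150), down 261.2250 (V=61.0650). Price 90.0900; hedge Δ=1.0000, bond B=-200.1600.
  t=1,j=0: stock 116.1000 → up 174.1500 (V=-26.0100), down 104.4900 (V=-95.6700). Price -84.0600; hedge Δ=1.0000, bond B=-200.1600.
  t=1,j=1: stock 193.5000 → up 290.2500 (V=90.0900), down 174.1500 (V=-26.0100). Price -6.6600; hedge Δ=1.0000, bond B=-200.1600.
  t=0,j=0: stock 129.0000 → up 193.5000 (V=-6.6600), down 116.1000 (V=-84.0600). Price -71.1600; hedge Δ=1.0000, bond B=-200.1600.
Root portfolio cost Δ·129+B reproduces V0=-71.1600.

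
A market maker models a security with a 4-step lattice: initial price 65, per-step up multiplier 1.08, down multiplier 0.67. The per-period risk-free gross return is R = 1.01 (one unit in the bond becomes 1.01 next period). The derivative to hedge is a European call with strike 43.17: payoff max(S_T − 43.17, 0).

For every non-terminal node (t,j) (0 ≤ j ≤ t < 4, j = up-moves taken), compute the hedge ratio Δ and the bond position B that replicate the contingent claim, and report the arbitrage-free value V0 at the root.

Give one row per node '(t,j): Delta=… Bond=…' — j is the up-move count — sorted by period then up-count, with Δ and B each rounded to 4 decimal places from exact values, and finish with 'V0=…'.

Risk-neutral probability p* = (R−d)/(u−d) = (1.01−0.67)/(1.08−0.67) = 0.8293.
Terminal values V(4,·): V(4,0)=0.0000, V(4,1)=0.0000, V(4,2)=0.0000, V(4,3)=11.6905, V(4,4)=45.2618
(3,0): S=19.5496. Δ = (V_up−V_dn)/(S_up−S_dn) = (0.0000−0.0000)/(21.1136−13.0982) = 0.0000. V = [p*·0.0000 + (1−p*)·0.0000]/1.01 = 0.0000. B = V − Δ·S = 0.0000.
(3,1): S=31.5128. Δ = (V_up−V_dn)/(S_up−S_dn) = (0.0000−0.0000)/(34.0338−21.1136) = 0.0000. V = [p*·0.0000 + (1−p*)·0.0000]/1.01 = 0.0000. B = V − Δ·S = 0.0000.
(3,2): S=50.7967. Δ = (V_up−V_dn)/(S_up−S_dn) = (11.6905−0.0000)/(54.8605−34.0338) = 0.5613. V = [p*·11.6905 + (1−p*)·0.0000]/1.01 = 9.5985. B = V − Δ·S = -18.9148.
(3,3): S=81.8813. Δ = (V_up−V_dn)/(S_up−S_dn) = (45.2618−11.6905)/(88.4318−54.8605) = 1.0000. V = [p*·45.2618 + (1−p*)·11.6905]/1.01 = 39.1387. B = V − Δ·S = -42.7426.
(2,0): S=29.1785. Δ = (V_up−V_dn)/(S_up−S_dn) = (0.0000−0.0000)/(31.5128−19.5496) = 0.0000. V = [p*·0.0000 + (1−p*)·0.0000]/1.01 = 0.0000. B = V − Δ·S = 0.0000.
(2,1): S=47.0340. Δ = (V_up−V_dn)/(S_up−S_dn) = (9.5985−0.0000)/(50.7967−31.5128) = 0.4977. V = [p*·9.5985 + (1−p*)·0.0000]/1.01 = 7.8810. B = V − Δ·S = -15.5301.
(2,2): S=75.8160. Δ = (V_up−V_dn)/(S_up−S_dn) = (39.1387−9.5985)/(81.8813−50.7967) = 0.9503. V = [p*·39.1387 + (1−p*)·9.5985]/1.01 = 33.7577. B = V − Δ·S = -38.2915.
(1,0): S=43.5500. Δ = (V_up−V_dn)/(S_up−S_dn) = (7.8810−0.0000)/(47.0340−29.1785) = 0.4414. V = [p*·7.8810 + (1−p*)·0.0000]/1.01 = 6.4707. B = V − Δ·S = -12.7511.
(1,1): S=70.2000. Δ = (V_up−V_dn)/(S_up−S_dn) = (33.7577−7.8810)/(75.8160−47.0340) = 0.8991. V = [p*·33.7577 + (1−p*)·7.8810]/1.01 = 29.0492. B = V − Δ·S = -34.0648.
(0,0): S=65.0000. Δ = (V_up−V_dn)/(S_up−S_dn) = (29.0492−6.4707)/(70.2000−43.5500) = 0.8472. V = [p*·29.0492 + (1−p*)·6.4707]/1.01 = 24.9449. B = V − Δ·S = -30.1246.
Check: Δ(0,0)·S0 + B(0,0) = 24.9449 = V0.

(0,0): Delta=0.8472 Bond=-30.1246
(1,0): Delta=0.4414 Bond=-12.7511
(1,1): Delta=0.8991 Bond=-34.0648
(2,0): Delta=0.0000 Bond=0.0000
(2,1): Delta=0.4977 Bond=-15.5301
(2,2): Delta=0.9503 Bond=-38.2915
(3,0): Delta=0.0000 Bond=0.0000
(3,1): Delta=0.0000 Bond=0.0000
(3,2): Delta=0.5613 Bond=-18.9148
(3,3): Delta=1.0000 Bond=-42.7426
V0=24.9449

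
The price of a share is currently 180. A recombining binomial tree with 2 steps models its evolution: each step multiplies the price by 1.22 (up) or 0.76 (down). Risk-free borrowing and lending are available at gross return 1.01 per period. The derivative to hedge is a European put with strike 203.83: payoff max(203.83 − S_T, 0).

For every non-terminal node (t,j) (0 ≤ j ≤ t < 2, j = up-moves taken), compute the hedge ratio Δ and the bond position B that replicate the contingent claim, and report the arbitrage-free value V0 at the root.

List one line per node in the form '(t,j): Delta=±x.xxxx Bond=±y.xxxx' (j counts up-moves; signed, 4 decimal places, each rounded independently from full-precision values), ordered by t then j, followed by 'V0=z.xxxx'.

Since d<R<u, set p* = (R−d)/(u−d) = 0.5435; price each node as the discounted p*-expectation of its children.
Terminal payoffs: V(2,0)=99.8620, V(2,1)=36.9340, V(2,2)=0.0000
(1,0): S=136.8000. Δ = (V_up−V_dn)/(S_up−S_dn) = (36.9340−99.8620)/(166.8960−103.9680) = -1.0000. V = [p*·36.9340 + (1−p*)·99.8620]/1.01 = 65.0119. B = V − Δ·S = 201.8119.
(1,1): S=219.6000. Δ = (V_up−V_dn)/(S_up−S_dn) = (0.0000−36.9340)/(267.9120−166.8960) = -0.3656. V = [p*·0.0000 + (1−p*)·36.9340]/1.01 = 16.6942. B = V − Δ·S = 96.9855.
(0,0): S=180.0000. Δ = (V_up−V_dn)/(S_up−S_dn) = (16.6942−65.0119)/(219.6000−136.8000) = -0.5835. V = [p*·16.6942 + (1−p*)·65.0119]/1.01 = 38.3686. B = V − Δ·S = 143.4070.
Self-financing check: at every node Δ·S+B equals the discounted successor values.

(0,0): Delta=-0.5835 Bond=143.4070
(1,0): Delta=-1.0000 Bond=201.8119
(1,1): Delta=-0.3656 Bond=96.9855
V0=38.3686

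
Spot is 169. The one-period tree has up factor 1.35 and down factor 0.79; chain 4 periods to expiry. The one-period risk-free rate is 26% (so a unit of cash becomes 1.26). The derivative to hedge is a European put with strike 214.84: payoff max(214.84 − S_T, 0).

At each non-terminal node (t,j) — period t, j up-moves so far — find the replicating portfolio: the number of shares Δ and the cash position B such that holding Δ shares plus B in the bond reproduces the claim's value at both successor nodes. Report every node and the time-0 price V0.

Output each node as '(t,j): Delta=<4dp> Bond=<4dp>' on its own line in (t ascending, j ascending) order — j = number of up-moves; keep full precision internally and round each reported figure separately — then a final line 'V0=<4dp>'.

(0,0): Delta=-0.0690 Bond=13.2435
(1,0): Delta=-0.3256 Bond=50.9456
(1,1): Delta=-0.0402 Bond=10.1266
(2,0): Delta=-1.0000 Bond=135.3238
(2,1): Delta=-0.2500 Bond=50.5704
(2,2): Delta=-0.0167 Bond=5.5191
(3,0): Delta=-1.0000 Bond=170.5079
(3,1): Delta=-1.0000 Bond=170.5079
(3,2): Delta=-0.1660 Bond=43.2697
(3,3): Delta=0.0000 Bond=0.0000
V0=1.5849

Under the risk-neutral measure, an up-move has probability p* = (R−d)/(u−d) = 0.8393 and values discount at R = 1.26.
At expiry t=4: V(4,0)=149.0144, V(4,1)=102.3532, V(4,2)=22.6156, V(4,3)=0.0000, V(4,4)=0.0000
  t=3,j=0: stock 83.3236 → up 112.4868 (V=102.3532), down 65.8256 (V=149.0144). Price 87.1843; hedge Δ=-1.0000, bond B=170.5079.
  t=3,j=1: stock 142.3884 → up 192.2244 (V=22.6156), down 112.4868 (V=102.3532). Price 28.1195; hedge Δ=-1.0000, bond B=170.5079.
  t=3,j=2: stock 243.3220 → up 328.4847 (V=0.0000), down 192.2244 (V=22.6156). Price 2.8846; hedge Δ=-0.1660, bond B=43.2697.
  t=3,j=3: stock 415.8034 → up 561.3346 (V=0.0000), down 328.4847 (V=0.0000). Price 0.0000; hedge Δ=0.0000, bond B=0.0000.
  t=2,j=0: stock 105.4729 → up 142.3884 (V=28.1195), down 83.3236 (V=87.1843). Price 29.8509; hedge Δ=-1.0000, bond B=135.3238.
  t=2,j=1: stock 180.2385 → up 243.3220 (V=2.8846), down 142.3884 (V=28.1195). Price 5.5081; hedge Δ=-0.2500, bond B=50.5704.
  t=2,j=2: stock 308.0025 → up 415.8034 (V=0.0000), down 243.3220 (V=2.8846). Price 0.3679; hedge Δ=-0.0167, bond B=5.5191.
  t=1,j=0: stock 133.5100 → up 180.2385 (V=5.5081), down 105.4729 (V=29.8509). Price 7.4765; hedge Δ=-0.3256, bond B=50.9456.
  t=1,j=1: stock 228.1500 → up 308.0025 (V=0.3679), down 180.2385 (V=5.5081). Price 0.9477; hedge Δ=-0.0402, bond B=10.1266.
  t=0,j=0: stock 169.0000 → up 228.1500 (V=0.9477), down 133.5100 (V=7.4765). Price 1.5849; hedge Δ=-0.0690, bond B=13.2435.
Root portfolio cost Δ·169+B reproduces V0=1.5849.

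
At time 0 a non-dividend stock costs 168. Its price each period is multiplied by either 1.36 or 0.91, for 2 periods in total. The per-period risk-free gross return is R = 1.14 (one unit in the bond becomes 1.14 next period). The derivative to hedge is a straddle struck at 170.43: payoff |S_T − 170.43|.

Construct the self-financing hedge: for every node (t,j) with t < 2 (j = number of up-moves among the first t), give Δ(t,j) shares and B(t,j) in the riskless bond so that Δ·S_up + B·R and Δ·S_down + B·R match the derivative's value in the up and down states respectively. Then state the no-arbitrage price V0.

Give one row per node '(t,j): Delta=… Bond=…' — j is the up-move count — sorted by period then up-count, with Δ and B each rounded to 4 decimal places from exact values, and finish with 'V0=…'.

(0,0): Delta=0.6448 Bond=-59.9487
(1,0): Delta=0.0898 Bond=16.5059
(1,1): Delta=1.0000 Bond=-149.5000
V0=48.3759

Since d<R<u, set p* = (R−d)/(u−d) = 0.5111; price each node as the discounted p*-expectation of its children.
Terminal payoffs: V(2,0)=31.3092, V(2,1)=37.4868, V(2,2)=140.3028
(1,0): S=152.8800. Δ = (V_up−V_dn)/(S_up−S_dn) = (37.4868−31.3092)/(207.9168−139.1208) = 0.0898. V = [p*·37.4868 + (1−p*)·31.3092]/1.14 = 30.2339. B = V − Δ·S = 16.5059.
(1,1): S=228.4800. Δ = (V_up−V_dn)/(S_up−S_dn) = (140.3028−37.4868)/(310.7328−207.9168) = 1.0000. V = [p*·140.3028 + (1−p*)·37.4868]/1.14 = 78.9800. B = V − Δ·S = -149.5000.
(0,0): S=168.0000. Δ = (V_up−V_dn)/(S_up−S_dn) = (78.9800−30.2339)/(228.4800−152.8800) = 0.6448. V = [p*·78.9800 + (1−p*)·30.2339]/1.14 = 48.3759. B = V − Δ·S = -59.9487.
Check: Δ(0,0)·S0 + B(0,0) = 48.3759 = V0.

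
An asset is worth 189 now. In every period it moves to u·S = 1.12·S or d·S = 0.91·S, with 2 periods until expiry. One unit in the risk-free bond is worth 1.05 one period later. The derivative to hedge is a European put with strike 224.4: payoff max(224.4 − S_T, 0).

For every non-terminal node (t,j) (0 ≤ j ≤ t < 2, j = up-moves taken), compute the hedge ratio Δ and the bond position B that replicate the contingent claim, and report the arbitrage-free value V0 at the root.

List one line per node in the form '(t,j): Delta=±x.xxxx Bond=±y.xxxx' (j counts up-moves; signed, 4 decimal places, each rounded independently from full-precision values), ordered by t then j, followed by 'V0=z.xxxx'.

Risk-neutral probability p* = (R−d)/(u−d) = (1.05−0.91)/(1.12−0.91) = 0.6667.
Payoff layer (t=2): V(2,0)=67.8891, V(2,1)=31.7712, V(2,2)=0.0000
(1,0): S=171.9900. Δ = (V_up−V_dn)/(S_up−S_dn) = (31.7712−67.8891)/(192.6288−156.5109) = -1.0000. V = [p*·31.7712 + (1−p*)·67.8891]/1.05 = 41.7243. B = V − Δ·S = 213.7143.
(1,1): S=211.6800. Δ = (V_up−V_dn)/(S_up−S_dn) = (0.0000−31.7712)/(237.0816−192.6288) = -0.7147. V = [p*·0.0000 + (1−p*)·31.7712]/1.05 = 10.0861. B = V − Δ·S = 161.3775.
(0,0): S=189.0000. Δ = (V_up−V_dn)/(S_up−S_dn) = (10.0861−41.7243)/(211.6800−171.9900) = -0.7971. V = [p*·10.0861 + (1−p*)·41.7243]/1.05 = 19.6497. B = V − Δ·S = 170.3077.
Each (Δ,B) replicates both successor values, so the strategy is self-financing and V0 is arbitrage-free.

(0,0): Delta=-0.7971 Bond=170.3077
(1,0): Delta=-1.0000 Bond=213.7143
(1,1): Delta=-0.7147 Bond=161.3775
V0=19.6497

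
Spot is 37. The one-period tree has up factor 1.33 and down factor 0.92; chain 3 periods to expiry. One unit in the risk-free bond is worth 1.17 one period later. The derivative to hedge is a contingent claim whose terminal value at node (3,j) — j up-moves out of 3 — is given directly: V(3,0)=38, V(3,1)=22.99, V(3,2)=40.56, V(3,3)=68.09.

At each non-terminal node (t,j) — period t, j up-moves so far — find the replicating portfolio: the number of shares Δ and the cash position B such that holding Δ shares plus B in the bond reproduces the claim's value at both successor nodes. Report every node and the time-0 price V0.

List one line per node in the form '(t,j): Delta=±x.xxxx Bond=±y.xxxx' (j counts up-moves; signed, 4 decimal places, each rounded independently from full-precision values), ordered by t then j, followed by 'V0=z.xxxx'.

(0,0): Delta=0.7855 Bond=-2.9926
(1,0): Delta=0.2974 Bond=13.1138
(1,1): Delta=1.0016 Bond=-14.1351
(2,0): Delta=-1.1690 Bond=61.2658
(2,1): Delta=0.9466 Bond=-14.0473
(2,2): Delta=1.0259 Bond=-18.1322
V0=26.0703

No-arbitrage ⇒ martingale measure with p* = (R−d)/(u−d) = 0.6098.
Payoff layer (t=3): V(3,0)=38.0000, V(3,1)=22.9900, V(3,2)=40.5600, V(3,3)=68.0900
Node (2,0) S=31.3168: V=(p*·22.9900+(1−p*)·38.0000)/1.17=24.6560; Δ=(22.9900−38.0000)/(41.6513−28.8115)=-1.1690; B=V−Δ·S=61.2658
Node (2,1) S=45.2732: V=(p*·40.5600+(1−p*)·22.9900)/1.17=28.8063; Δ=(40.5600−22.9900)/(60.2134−41.6513)=0.9466; B=V−Δ·S=-14.0473
Node (2,2) S=65.4493: V=(p*·68.0900+(1−p*)·40.5600)/1.17=49.0142; Δ=(68.0900−40.5600)/(87.0476−60.2134)=1.0259; B=V−Δ·S=-18.1322
Node (1,0) S=34.0400: V=(p*·28.8063+(1−p*)·24.6560)/1.17=23.2365; Δ=(28.8063−24.6560)/(45.2732−31.3168)=0.2974; B=V−Δ·S=13.1138
Node (1,1) S=49.2100: V=(p*·49.0142+(1−p*)·28.8063)/1.17=35.1523; Δ=(49.0142−28.8063)/(65.4493−45.2732)=1.0016; B=V−Δ·S=-14.1351
Node (0,0) S=37.0000: V=(p*·35.1523+(1−p*)·23.2365)/1.17=26.0703; Δ=(35.1523−23.2365)/(49.2100−34.0400)=0.7855; B=V−Δ·S=-2.9926
Each (Δ,B) replicates both successor values, so the strategy is self-financing and V0 is arbitrage-free.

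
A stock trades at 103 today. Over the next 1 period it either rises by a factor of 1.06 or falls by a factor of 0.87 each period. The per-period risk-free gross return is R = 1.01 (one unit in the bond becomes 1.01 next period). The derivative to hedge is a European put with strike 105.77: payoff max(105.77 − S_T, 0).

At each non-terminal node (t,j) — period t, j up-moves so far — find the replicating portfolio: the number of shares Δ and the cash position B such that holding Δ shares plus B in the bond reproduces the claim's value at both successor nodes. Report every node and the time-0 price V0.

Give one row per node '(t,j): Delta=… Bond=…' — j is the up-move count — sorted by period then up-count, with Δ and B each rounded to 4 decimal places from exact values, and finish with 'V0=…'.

The replicating-portfolio and risk-neutral prices coincide; use p* = (1.01−0.87)/(1.06−0.87) = 0.7368 for the latter.
Payoff layer (t=1): V(1,0)=16.1600, V(1,1)=0.0000
(0,0): S=103.0000. Δ = (V_up−V_dn)/(S_up−S_dn) = (0.0000−16.1600)/(109.1800−89.6100) = -0.8258. V = [p*·0.0000 + (1−p*)·16.1600]/1.01 = 4.2105. B = V − Δ·S = 89.2632.
Root portfolio cost Δ·103+B reproduces V0=4.2105.

(0,0): Delta=-0.8258 Bond=89.2632
V0=4.2105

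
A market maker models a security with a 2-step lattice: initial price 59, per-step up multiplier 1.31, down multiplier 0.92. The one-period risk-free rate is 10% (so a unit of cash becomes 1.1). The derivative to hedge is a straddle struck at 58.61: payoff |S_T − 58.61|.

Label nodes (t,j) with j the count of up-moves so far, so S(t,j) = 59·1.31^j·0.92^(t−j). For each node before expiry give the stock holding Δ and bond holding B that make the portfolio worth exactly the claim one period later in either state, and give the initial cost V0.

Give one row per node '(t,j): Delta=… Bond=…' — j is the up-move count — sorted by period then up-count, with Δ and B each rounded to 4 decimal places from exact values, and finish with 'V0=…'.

Risk-neutral probability p* = (R−d)/(u−d) = (1.1−0.92)/(1.31−0.92) = 0.4615.
At expiry t=2: V(2,0)=8.6724, V(2,1)=12.4968, V(2,2)=42.6399
  t=1,j=0: stock 54.2800 → up 71.1068 (V=12.4968), down 49.9376 (V=8.6724). Price 9.4886; hedge Δ=0.1807, bond B=-0.3175.
  t=1,j=1: stock 77.2900 → up 101.2499 (V=42.6399), down 71.1068 (V=12.4968). Price 24.0082; hedge Δ=1.0000, bond B=-53.2818.
  t=0,j=0: stock 59.0000 → up 77.2900 (V=24.0082), down 54.2800 (V=9.4886). Price 14.7182; hedge Δ=0.6310, bond B=-22.5114.
Root portfolio cost Δ·59+B reproduces V0=14.7182.

(0,0): Delta=0.6310 Bond=-22.5114
(1,0): Delta=0.1807 Bond=-0.3175
(1,1): Delta=1.0000 Bond=-53.2818
V0=14.7182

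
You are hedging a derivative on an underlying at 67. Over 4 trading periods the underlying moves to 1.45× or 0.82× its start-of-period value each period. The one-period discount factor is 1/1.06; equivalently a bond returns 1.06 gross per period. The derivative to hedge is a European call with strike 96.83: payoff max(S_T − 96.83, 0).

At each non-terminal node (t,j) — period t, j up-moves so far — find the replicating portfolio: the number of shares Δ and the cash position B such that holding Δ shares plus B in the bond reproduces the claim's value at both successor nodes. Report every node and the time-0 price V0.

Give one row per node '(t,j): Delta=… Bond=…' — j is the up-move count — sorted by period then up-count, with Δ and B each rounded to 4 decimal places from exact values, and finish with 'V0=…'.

(0,0): Delta=0.5203 Bond=-23.8748
(1,0): Delta=0.2637 Bond=-11.2067
(1,1): Delta=0.7562 Bond=-48.2206
(2,0): Delta=0.0000 Bond=0.0000
(2,1): Delta=0.5060 Bond=-31.1828
(2,2): Delta=0.9861 Bond=-83.5019
(3,0): Delta=0.0000 Bond=0.0000
(3,1): Delta=0.0000 Bond=0.0000
(3,2): Delta=0.9710 Bond=-86.7661
(3,3): Delta=1.0000 Bond=-91.3491
V0=10.9878

Risk-neutral probability p* = (R−d)/(u−d) = (1.06−0.82)/(1.45−0.82) = 0.3810.
Payoff layer (t=4): V(4,0)=0.0000, V(4,1)=0.0000, V(4,2)=0.0000, V(4,3)=70.6615, V(4,4)=199.3439
Node (3,0) S=36.9417: V=(p*·0.0000+(1−p*)·0.0000)/1.06=0.0000; Δ=(0.0000−0.0000)/(53.5654−30.2922)=0.0000; B=V−Δ·S=0.0000
Node (3,1) S=65.3237: V=(p*·0.0000+(1−p*)·0.0000)/1.06=0.0000; Δ=(0.0000−0.0000)/(94.7193−53.5654)=0.0000; B=V−Δ·S=0.0000
Node (3,2) S=115.5113: V=(p*·70.6615+(1−p*)·0.0000)/1.06=25.3950; Δ=(70.6615−0.0000)/(167.4915−94.7193)=0.9710; B=V−Δ·S=-86.7661
Node (3,3) S=204.2579: V=(p*·199.3439+(1−p*)·70.6615)/1.06=112.9088; Δ=(199.3439−70.6615)/(296.1739−167.4915)=1.0000; B=V−Δ·S=-91.3491
Node (2,0) S=45.0508: V=(p*·0.0000+(1−p*)·0.0000)/1.06=0.0000; Δ=(0.0000−0.0000)/(65.3237−36.9417)=0.0000; B=V−Δ·S=0.0000
Node (2,1) S=79.6630: V=(p*·25.3950+(1−p*)·0.0000)/1.06=9.1267; Δ=(25.3950−0.0000)/(115.5113−65.3237)=0.5060; B=V−Δ·S=-31.1828
Node (2,2) S=140.8675: V=(p*·112.9088+(1−p*)·25.3950)/1.06=55.4090; Δ=(112.9088−25.3950)/(204.2579−115.5113)=0.9861; B=V−Δ·S=-83.5019
Node (1,0) S=54.9400: V=(p*·9.1267+(1−p*)·0.0000)/1.06=3.2800; Δ=(9.1267−0.0000)/(79.6630−45.0508)=0.2637; B=V−Δ·S=-11.2067
Node (1,1) S=97.1500: V=(p*·55.4090+(1−p*)·9.1267)/1.06=25.2434; Δ=(55.4090−9.1267)/(140.8675−79.6630)=0.7562; B=V−Δ·S=-48.2206
Node (0,0) S=67.0000: V=(p*·25.2434+(1−p*)·3.2800)/1.06=10.9878; Δ=(25.2434−3.2800)/(97.1500−54.9400)=0.5203; B=V−Δ·S=-23.8748
Root portfolio cost Δ·67+B reproduces V0=10.9878.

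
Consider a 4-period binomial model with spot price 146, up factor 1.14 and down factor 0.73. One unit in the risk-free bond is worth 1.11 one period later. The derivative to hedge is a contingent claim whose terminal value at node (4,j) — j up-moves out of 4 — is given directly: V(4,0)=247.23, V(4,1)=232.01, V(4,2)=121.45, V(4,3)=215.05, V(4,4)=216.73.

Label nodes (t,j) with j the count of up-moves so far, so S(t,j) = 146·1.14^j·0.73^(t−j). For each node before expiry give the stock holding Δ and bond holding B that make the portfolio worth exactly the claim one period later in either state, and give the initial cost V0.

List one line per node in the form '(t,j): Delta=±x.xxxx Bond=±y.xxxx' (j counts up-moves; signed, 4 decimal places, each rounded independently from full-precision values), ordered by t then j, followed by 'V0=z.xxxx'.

(0,0): Delta=0.2118 Bond=109.8765
(1,0): Delta=1.2133 Bond=15.2133
(1,1): Delta=0.1611 Bond=130.3905
(2,0): Delta=-2.9254 Bond=338.8958
(2,1): Delta=1.4226 Bond=-8.5350
(2,2): Delta=0.0973 Bond=156.8336
(3,0): Delta=-0.6536 Bond=247.1433
(3,1): Delta=-3.0403 Bond=386.3610
(3,2): Delta=1.6482 Bond=-40.7240
(3,3): Delta=0.0189 Bond=191.0439
V0=140.7921

The replicating-portfolio and risk-neutral prices coincide; use p* = (1.11−0.73)/(1.14−0.73) = 0.9268 for the latter.
Terminal values V(4,·): V(4,0)=247.2300, V(4,1)=232.0100, V(4,2)=121.4500, V(4,3)=215.0500, V(4,4)=216.7300
(3,0): S=56.7965. Δ = (V_up−V_dn)/(S_up−S_dn) = (232.0100−247.2300)/(64.7480−41.4614) = -0.6536. V = [p*·232.0100 + (1−p*)·247.2300]/1.11 = 210.0213. B = V − Δ·S = 247.1433.
(3,1): S=88.6959. Δ = (V_up−V_dn)/(S_up−S_dn) = (121.4500−232.0100)/(101.1133−64.7480) = -3.0403. V = [p*·121.4500 + (1−p*)·232.0100]/1.11 = 116.7025. B = V − Δ·S = 386.3610.
(3,2): S=138.5114. Δ = (V_up−V_dn)/(S_up−S_dn) = (215.0500−121.4500)/(157.9030−101.1133) = 1.6482. V = [p*·215.0500 + (1−p*)·121.4500]/1.11 = 187.5687. B = V − Δ·S = -40.7240.
(3,3): S=216.3054. Δ = (V_up−V_dn)/(S_up−S_dn) = (216.7300−215.0500)/(246.5882−157.9030) = 0.0189. V = [p*·216.7300 + (1−p*)·215.0500]/1.11 = 195.1415. B = V − Δ·S = 191.0439.
(2,0): S=77.8034. Δ = (V_up−V_dn)/(S_up−S_dn) = (116.7025−210.0213)/(88.6959−56.7965) = -2.9254. V = [p*·116.7025 + (1−p*)·210.0213]/1.11 = 111.2889. B = V − Δ·S = 338.8958.
(2,1): S=121.5012. Δ = (V_up−V_dn)/(S_up−S_dn) = (187.5687−116.7025)/(138.5114−88.6959) = 1.4226. V = [p*·187.5687 + (1−p*)·116.7025]/1.11 = 164.3093. B = V − Δ·S = -8.5350.
(2,2): S=189.7416. Δ = (V_up−V_dn)/(S_up−S_dn) = (195.1415−187.5687)/(216.3054−138.5114) = 0.0973. V = [p*·195.1415 + (1−p*)·187.5687]/1.11 = 175.3040. B = V − Δ·S = 156.8336.
(1,0): S=106.5800. Δ = (V_up−V_dn)/(S_up−S_dn) = (164.3093−111.2889)/(121.5012−77.8034) = 1.2133. V = [p*·164.3093 + (1−p*)·111.2889]/1.11 = 144.5313. B = V − Δ·S = 15.2133.
(1,1): S=166.4400. Δ = (V_up−V_dn)/(S_up−S_dn) = (175.3040−164.3093)/(189.7416−121.5012) = 0.1611. V = [p*·175.3040 + (1−p*)·164.3093]/1.11 = 157.2067. B = V − Δ·S = 130.3905.
(0,0): S=146.0000. Δ = (V_up−V_dn)/(S_up−S_dn) = (157.2067−144.5313)/(166.4400−106.5800) = 0.2118. V = [p*·157.2067 + (1−p*)·144.5313]/1.11 = 140.7921. B = V − Δ·S = 109.8765.
Check: Δ(0,0)·S0 + B(0,0) = 140.7921 = V0.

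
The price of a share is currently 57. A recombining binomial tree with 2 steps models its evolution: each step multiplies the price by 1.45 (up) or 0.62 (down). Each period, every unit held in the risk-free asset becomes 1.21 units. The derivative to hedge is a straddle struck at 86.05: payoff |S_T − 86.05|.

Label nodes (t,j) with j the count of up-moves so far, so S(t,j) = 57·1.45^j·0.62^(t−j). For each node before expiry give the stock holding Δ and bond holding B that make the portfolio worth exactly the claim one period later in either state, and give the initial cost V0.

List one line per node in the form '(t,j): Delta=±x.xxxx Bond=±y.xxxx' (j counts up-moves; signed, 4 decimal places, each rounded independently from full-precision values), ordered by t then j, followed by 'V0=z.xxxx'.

(0,0): Delta=-0.1608 Bond=34.2620
(1,0): Delta=-1.0000 Bond=71.1157
(1,1): Delta=-0.0148 Bond=29.3924
V0=25.0986

Since d<R<u, set p* = (R−d)/(u−d) = 0.7108; price each node as the discounted p*-expectation of its children.
Terminal values V(2,·): V(2,0)=64.1392, V(2,1)=34.8070, V(2,2)=33.7925
Node (1,0) S=35.3400: V=(p*·34.8070+(1−p*)·64.1392)/1.21=35.7757; Δ=(34.8070−64.1392)/(51.2430−21.9108)=-1.0000; B=V−Δ·S=71.1157
Node (1,1) S=82.6500: V=(p*·33.7925+(1−p*)·34.8070)/1.21=28.1701; Δ=(33.7925−34.8070)/(119.8425−51.2430)=-0.0148; B=V−Δ·S=29.3924
Node (0,0) S=57.0000: V=(p*·28.1701+(1−p*)·35.7757)/1.21=25.0986; Δ=(28.1701−35.7757)/(82.6500−35.3400)=-0.1608; B=V−Δ·S=34.2620
Each (Δ,B) replicates both successor values, so the strategy is self-financing and V0 is arbitrage-free.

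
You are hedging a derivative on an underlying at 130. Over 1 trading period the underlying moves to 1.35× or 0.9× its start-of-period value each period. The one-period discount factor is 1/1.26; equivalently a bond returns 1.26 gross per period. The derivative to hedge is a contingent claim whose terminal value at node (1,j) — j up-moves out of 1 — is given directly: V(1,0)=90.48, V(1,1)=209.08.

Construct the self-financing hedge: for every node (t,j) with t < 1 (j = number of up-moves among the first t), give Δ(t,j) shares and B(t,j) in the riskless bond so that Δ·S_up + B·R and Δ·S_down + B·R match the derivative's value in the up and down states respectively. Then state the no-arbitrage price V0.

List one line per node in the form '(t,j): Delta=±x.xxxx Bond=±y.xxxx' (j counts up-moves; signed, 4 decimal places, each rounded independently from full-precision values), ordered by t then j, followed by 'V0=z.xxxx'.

(0,0): Delta=2.0274 Bond=-116.4444
V0=147.1111

The replicating-portfolio and risk-neutral prices coincide; use p* = (1.26−0.9)/(1.35−0.9) = 0.8000 for the latter.
Payoff layer (t=1): V(1,0)=90.4800, V(1,1)=209.0800
(0,0): S=130.0000. Δ = (V_up−V_dn)/(S_up−S_dn) = (209.0800−90.4800)/(175.5000−117.0000) = 2.0274. V = [p*·209.0800 + (1−p*)·90.4800]/1.26 = 147.1111. B = V − Δ·S = -116.4444.
Each (Δ,B) replicates both successor values, so the strategy is self-financing and V0 is arbitrage-free.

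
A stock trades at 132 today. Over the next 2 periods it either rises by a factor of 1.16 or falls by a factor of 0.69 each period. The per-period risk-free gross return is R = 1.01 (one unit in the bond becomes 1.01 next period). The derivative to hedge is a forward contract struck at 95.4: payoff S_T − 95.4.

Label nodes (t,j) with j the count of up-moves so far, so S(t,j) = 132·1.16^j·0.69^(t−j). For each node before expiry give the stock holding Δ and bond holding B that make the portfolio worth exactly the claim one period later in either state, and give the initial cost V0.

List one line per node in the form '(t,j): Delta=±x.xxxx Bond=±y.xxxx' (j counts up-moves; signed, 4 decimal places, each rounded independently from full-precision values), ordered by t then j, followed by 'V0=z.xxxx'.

Under the risk-neutral measure, an up-move has probability p* = (R−d)/(u−d) = 0.6809 and values discount at R = 1.01.
At expiry t=2: V(2,0)=-32.5548, V(2,1)=10.2528, V(2,2)=82.2192
Node (1,0) S=91.0800: V=(p*·10.2528+(1−p*)·-32.5548)/1.01=-3.3754; Δ=(10.2528−-32.5548)/(105.6528−62.8452)=1.0000; B=V−Δ·S=-94.4554
Node (1,1) S=153.1200: V=(p*·82.2192+(1−p*)·10.2528)/1.01=58.6646; Δ=(82.2192−10.2528)/(177.6192−105.6528)=1.0000; B=V−Δ·S=-94.4554
Node (0,0) S=132.0000: V=(p*·58.6646+(1−p*)·-3.3754)/1.01=38.4798; Δ=(58.6646−-3.3754)/(153.1200−91.0800)=1.0000; B=V−Δ·S=-93.5202
Root portfolio cost Δ·132+B reproduces V0=38.4798.

(0,0): Delta=1.0000 Bond=-93.5202
(1,0): Delta=1.0000 Bond=-94.4554
(1,1): Delta=1.0000 Bond=-94.4554
V0=38.4798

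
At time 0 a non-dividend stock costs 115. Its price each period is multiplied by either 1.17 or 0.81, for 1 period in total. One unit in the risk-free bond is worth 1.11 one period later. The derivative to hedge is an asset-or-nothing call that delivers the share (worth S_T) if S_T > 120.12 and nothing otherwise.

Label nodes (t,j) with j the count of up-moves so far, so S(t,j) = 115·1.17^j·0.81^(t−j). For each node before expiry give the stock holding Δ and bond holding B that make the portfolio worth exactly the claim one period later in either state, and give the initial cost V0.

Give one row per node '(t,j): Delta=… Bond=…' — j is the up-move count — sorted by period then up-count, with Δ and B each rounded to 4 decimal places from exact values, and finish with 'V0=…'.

Under the risk-neutral measure, an up-move has probability p* = (R−d)/(u−d) = 0.8333 and values discount at R = 1.11.
At expiry t=1: V(1,0)=0.0000, V(1,1)=134.5500
Node (0,0) S=115.0000: V=(p*·134.5500+(1−p*)·0.0000)/1.11=101.0135; Δ=(134.5500−0.0000)/(134.5500−93.1500)=3.2500; B=V−Δ·S=-272.7365
Each (Δ,B) replicates both successor values, so the strategy is self-financing and V0 is arbitrage-free.

(0,0): Delta=3.2500 Bond=-272.7365
V0=101.0135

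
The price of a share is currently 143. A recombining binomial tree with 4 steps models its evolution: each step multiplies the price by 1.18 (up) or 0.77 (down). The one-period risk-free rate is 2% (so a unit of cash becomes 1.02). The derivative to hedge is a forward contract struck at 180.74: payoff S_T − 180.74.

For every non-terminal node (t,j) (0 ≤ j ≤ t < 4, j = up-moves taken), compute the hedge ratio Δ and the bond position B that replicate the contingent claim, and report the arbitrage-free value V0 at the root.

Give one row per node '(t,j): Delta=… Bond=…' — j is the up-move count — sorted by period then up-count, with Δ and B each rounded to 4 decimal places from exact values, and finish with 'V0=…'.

(0,0): Delta=1.0000 Bond=-166.9758
(1,0): Delta=1.0000 Bond=-170.3153
(1,1): Delta=1.0000 Bond=-170.3153
(2,0): Delta=1.0000 Bond=-173.7216
(2,1): Delta=1.0000 Bond=-173.7216
(2,2): Delta=1.0000 Bond=-173.7216
(3,0): Delta=1.0000 Bond=-177.1961
(3,1): Delta=1.0000 Bond=-177.1961
(3,2): Delta=1.0000 Bond=-177.1961
(3,3): Delta=1.0000 Bond=-177.1961
V0=-23.9758

Under the risk-neutral measure, an up-move has probability p* = (R−d)/(u−d) = 0.6098 and values discount at R = 1.02.
Terminal values V(4,·): V(4,0)=-130.4712, V(4,1)=-103.7046, V(4,2)=-62.6858, V(4,3)=0.1743, V(4,4)=96.5052
Node (3,0) S=65.2842: V=(p*·-103.7046+(1−p*)·-130.4712)/1.02=-111.9119; Δ=(-103.7046−-130.4712)/(77.0354−50.2688)=1.0000; B=V−Δ·S=-177.1961
Node (3,1) S=100.0459: V=(p*·-62.6858+(1−p*)·-103.7046)/1.02=-77.1501; Δ=(-62.6858−-103.7046)/(118.0542−77.0354)=1.0000; B=V−Δ·S=-177.1961
Node (3,2) S=153.3172: V=(p*·0.1743+(1−p*)·-62.6858)/1.02=-23.8789; Δ=(0.1743−-62.6858)/(180.9143−118.0542)=1.0000; B=V−Δ·S=-177.1961
Node (3,3) S=234.9536: V=(p*·96.5052+(1−p*)·0.1743)/1.02=57.7575; Δ=(96.5052−0.1743)/(277.2452−180.9143)=1.0000; B=V−Δ·S=-177.1961
Node (2,0) S=84.7847: V=(p*·-77.1501+(1−p*)·-111.9119)/1.02=-88.9369; Δ=(-77.1501−-111.9119)/(100.0459−65.2842)=1.0000; B=V−Δ·S=-173.7216
Node (2,1) S=129.9298: V=(p*·-23.8789+(1−p*)·-77.1501)/1.02=-43.7918; Δ=(-23.8789−-77.1501)/(153.3172−100.0459)=1.0000; B=V−Δ·S=-173.7216
Node (2,2) S=199.1132: V=(p*·57.7575+(1−p*)·-23.8789)/1.02=25.3916; Δ=(57.7575−-23.8789)/(234.9536−153.3172)=1.0000; B=V−Δ·S=-173.7216
Node (1,0) S=110.1100: V=(p*·-43.7918+(1−p*)·-88.9369)/1.02=-60.2053; Δ=(-43.7918−-88.9369)/(129.9298−84.7847)=1.0000; B=V−Δ·S=-170.3153
Node (1,1) S=168.7400: V=(p*·25.3916+(1−p*)·-43.7918)/1.02=-1.5753; Δ=(25.3916−-43.7918)/(199.1132−129.9298)=1.0000; B=V−Δ·S=-170.3153
Node (0,0) S=143.0000: V=(p*·-1.5753+(1−p*)·-60.2053)/1.02=-23.9758; Δ=(-1.5753−-60.2053)/(168.7400−110.1100)=1.0000; B=V−Δ·S=-166.9758
The time-0 hedge costs -23.9758, which is the no-arbitrage price.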